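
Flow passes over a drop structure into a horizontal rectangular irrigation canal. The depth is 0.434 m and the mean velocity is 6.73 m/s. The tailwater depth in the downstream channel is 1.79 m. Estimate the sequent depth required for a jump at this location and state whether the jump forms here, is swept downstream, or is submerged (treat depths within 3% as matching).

Fr₁ = V₁/√(g·y₁) = 6.73/√(9.81×0.434) = 3.26.
Bélanger equation: y₂/y₁ = ½[√(1 + 8Fr₁²) − 1] = ½[√86.11 − 1] = 4.14.
y₂ = 4.14 × 0.434 = 1.80 m.
Tailwater y_tw = 1.79 m: y_tw ≈ y₂, so the jump forms here.

y₂ = 1.80 m; the jump forms here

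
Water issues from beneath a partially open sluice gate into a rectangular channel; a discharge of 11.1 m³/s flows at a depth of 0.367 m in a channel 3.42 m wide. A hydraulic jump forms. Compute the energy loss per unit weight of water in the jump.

q = Q/b = 11.1/3.42 = 3.25 m²/s; V₁ = q/y₁ = 8.84 m/s. Fr₁ = V₁/√(g·y₁) = 4.66.
Conjugate-depth relation: y₂/y₁ = ½[√(1 + 8Fr₁²) − 1] = ½[√174.8 − 1] = 6.11.
y₂ = 6.11 × 0.367 = 2.24 m.
V₂ = q/y₂ = 3.25/2.24 = 1.45 m/s. E₁ = y₁ + V₁²/2g = 4.35 m; E₂ = y₂ + V₂²/2g = 2.35 m. ΔE = E₁ − E₂ = 2.00 m.

ΔE = 2.00 m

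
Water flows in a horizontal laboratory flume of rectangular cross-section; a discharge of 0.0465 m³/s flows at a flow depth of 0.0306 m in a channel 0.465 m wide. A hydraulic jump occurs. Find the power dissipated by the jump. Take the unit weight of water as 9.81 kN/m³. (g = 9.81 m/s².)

q = Q/b = 0.0465/0.465 = 0.100 m²/s; V₁ = q/y₁ = 3.27 m/s. Fr₁ = V₁/√(g·y₁) = 5.96.
From the momentum equation for a rectangular channel, y₂/y₁ = ½[√(1 + 8Fr₁²) − 1] = ½[√285.6 − 1] = 7.95.
y₂ = 7.95 × 0.0306 = 0.243 m.
V₂ = q/y₂ = 0.100/0.243 = 0.411 m/s. E₁ = y₁ + V₁²/2g = 0.575 m; E₂ = y₂ + V₂²/2g = 0.252 m. ΔE = E₁ − E₂ = 0.323 m.
P = γ·Q·ΔE = 9.81 × 0.0465 × 0.323 = 0.147 kW.

P = 0.147 kW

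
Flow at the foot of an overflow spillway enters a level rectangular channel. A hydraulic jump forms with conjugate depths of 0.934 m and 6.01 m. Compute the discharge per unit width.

For a rectangular channel the momentum equation gives q² = ½·g·y₁·y₂·(y₁ + y₂) = ½×9.81×0.934×6.01×6.94 = 191.
q = √191 = 13.8 m²/s.

q = 13.8 m²/s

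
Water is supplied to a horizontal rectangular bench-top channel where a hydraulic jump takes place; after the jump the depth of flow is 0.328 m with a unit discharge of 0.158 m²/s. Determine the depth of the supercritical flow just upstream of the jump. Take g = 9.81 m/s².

V₂ = q/y₂ = 0.158/0.328 = 0.482 m/s; Fr₂ = V₂/√(g·y₂) = 0.269.
The Bélanger relation is symmetric: y₁/y₂ = ½[√(1 + 8Fr₂²) − 1] = ½[√1.577 − 1] = 0.128.
y₁ = 0.128 × 0.328 = 0.0419 m.

y₁ = 0.0419 m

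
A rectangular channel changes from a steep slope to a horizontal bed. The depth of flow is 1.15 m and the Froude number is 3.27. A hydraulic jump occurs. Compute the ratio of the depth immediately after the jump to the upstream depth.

Fr₁ = 3.27 (given).
From the momentum equation for a rectangular channel, y₂/y₁ = ½[√(1 + 8Fr₁²) − 1] = ½[√86.54 − 1] = 4.15.

y₂/y₁ = 4.15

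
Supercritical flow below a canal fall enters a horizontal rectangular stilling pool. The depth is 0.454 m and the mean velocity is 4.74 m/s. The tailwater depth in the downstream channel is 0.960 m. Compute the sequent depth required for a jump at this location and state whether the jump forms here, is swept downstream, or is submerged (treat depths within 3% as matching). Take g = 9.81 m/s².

y₂ = 1.23 m; the jump is swept downstream

Fr₁ = V₁/√(g·y₁) = 4.74/√(9.81×0.454) = 2.25.
Conjugate-depth relation: y₂/y₁ = ½[√(1 + 8Fr₁²) − 1] = ½[√41.36 − 1] = 2.72.
y₂ = 2.72 × 0.454 = 1.23 m.
Tailwater y_tw = 0.960 m: y_tw < y₂, so the jump is swept downstream.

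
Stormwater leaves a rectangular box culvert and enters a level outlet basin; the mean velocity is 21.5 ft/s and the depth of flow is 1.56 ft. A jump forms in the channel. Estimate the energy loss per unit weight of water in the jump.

Fr₁ = V₁/√(g·y₁) = 21.5/√(32.2×1.56) = 3.03.
From the momentum equation for a rectangular channel, y₂/y₁ = ½[√(1 + 8Fr₁²) − 1] = ½[√74.62 − 1] = 3.82.
y₂ = 3.82 × 1.56 = 5.96 ft.
q = V₁·y₁ = 21.5 × 1.56 = 33.5 ft²/s. V₂ = q/y₂ = 33.5/5.96 = 5.63 ft/s. E₁ = y₁ + V₁²/2g = 8.74 ft; E₂ = y₂ + V₂²/2g = 6.45 ft. ΔE = E₁ − E₂ = 2.29 ft.

ΔE = 2.29 ft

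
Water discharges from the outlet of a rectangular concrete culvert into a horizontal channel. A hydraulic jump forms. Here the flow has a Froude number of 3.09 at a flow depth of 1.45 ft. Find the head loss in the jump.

Fr₁ = 3.09 (given).
Bélanger equation: y₂/y₁ = ½[√(1 + 8Fr₁²) − 1] = ½[√77.38 − 1] = 3.90.
y₂ = 3.90 × 1.45 = 5.65 ft.
V₁ = Fr₁·√(g·y₁) = 3.09×√(32.2×1.45) = 21.1 ft/s; q = V₁·y₁ = 30.6 ft²/s. V₂ = q/y₂ = 30.6/5.65 = 5.42 ft/s. E₁ = y₁ + V₁²/2g = 8.37 ft; E₂ = y₂ + V₂²/2g = 6.11 ft. ΔE = E₁ − E₂ = 2.26 ft.

ΔE = 2.26 ft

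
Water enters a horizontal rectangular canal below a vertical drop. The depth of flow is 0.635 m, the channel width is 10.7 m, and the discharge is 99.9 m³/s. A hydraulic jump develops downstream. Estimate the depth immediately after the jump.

q = Q/b = 99.9/10.7 = 9.34 m²/s; V₁ = q/y₁ = 14.7 m/s. Fr₁ = V₁/√(g·y₁) = 5.89.
Sequent-depth ratio: y₂/y₁ = ½[√(1 + 8Fr₁²) − 1] = ½[√278.6 − 1] = 7.85.
y₂ = 7.85 × 0.635 = 4.98 m.

y₂ = 4.98 m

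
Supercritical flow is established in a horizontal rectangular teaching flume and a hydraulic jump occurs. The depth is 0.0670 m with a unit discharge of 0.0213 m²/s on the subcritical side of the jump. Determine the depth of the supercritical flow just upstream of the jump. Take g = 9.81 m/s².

V₂ = q/y₂ = 0.0213/0.0670 = 0.318 m/s; Fr₂ = V₂/√(g·y₂) = 0.392.
Since the conjugate-depth ratio holds either way, y₁/y₂ = ½[√(1 + 8Fr₂²) − 1] = ½[√2.230 − 1] = 0.247.
y₁ = 0.247 × 0.0670 = 0.0165 m.

y₁ = 0.0165 m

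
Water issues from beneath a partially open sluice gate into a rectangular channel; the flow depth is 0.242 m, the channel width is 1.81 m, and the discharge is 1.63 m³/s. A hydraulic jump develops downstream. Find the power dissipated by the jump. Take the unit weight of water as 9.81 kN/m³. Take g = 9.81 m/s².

P = 2.44 kW

q = Q/b = 1.63/1.81 = 0.901 m²/s; V₁ = q/y₁ = 3.72 m/s. Fr₁ = V₁/√(g·y₁) = 2.42.
By Bélanger, y₂/y₁ = ½[√(1 + 8Fr₁²) − 1] = ½[√47.67 − 1] = 2.95.
y₂ = 2.95 × 0.242 = 0.714 m.
Head loss: ΔE = (y₂ − y₁)³/(4y₁y₂) = (0.714 − 0.242)³/(4×0.242×0.714) = 0.105/0.692 = 0.152 m.
P = γ·Q·ΔE = 9.81 × 1.63 × 0.152 = 2.44 kW.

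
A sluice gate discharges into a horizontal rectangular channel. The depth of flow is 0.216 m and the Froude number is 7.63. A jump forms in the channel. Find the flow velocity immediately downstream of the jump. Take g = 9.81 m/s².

V₂ = 1.08 m/s

Fr₁ = 7.63 (given).
From the momentum equation for a rectangular channel, y₂/y₁ = ½[√(1 + 8Fr₁²) − 1] = ½[√466.7 − 1] = 10.3.
y₂ = 10.3 × 0.216 = 2.23 m.
V₁ = Fr₁·√(g·y₁) = 7.63×√(9.81×0.216) = 11.1 m/s; q = V₁·y₁ = 2.40 m²/s.
V₂ = q/y₂ = 2.40/2.23 = 1.08 m/s.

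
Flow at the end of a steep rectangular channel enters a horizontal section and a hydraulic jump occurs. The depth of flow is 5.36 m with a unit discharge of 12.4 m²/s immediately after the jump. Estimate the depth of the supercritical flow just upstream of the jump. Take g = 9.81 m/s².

y₁ = 0.930 m

V₂ = q/y₂ = 12.4/5.36 = 2.31 m/s; Fr₂ = V₂/√(g·y₂) = 0.319.
From the momentum equation (using Fr₂), y₁/y₂ = ½[√(1 + 8Fr₂²) − 1] = ½[√1.814 − 1] = 0.173.
y₁ = 0.173 × 5.36 = 0.930 m.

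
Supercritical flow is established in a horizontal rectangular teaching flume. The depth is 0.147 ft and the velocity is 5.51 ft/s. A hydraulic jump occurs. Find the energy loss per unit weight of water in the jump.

ΔE = 0.112 ft

Fr₁ = V₁/√(g·y₁) = 5.51/√(32.2×0.147) = 2.53.
Bélanger equation: y₂/y₁ = ½[√(1 + 8Fr₁²) − 1] = ½[√52.31 − 1] = 3.12.
y₂ = 3.12 × 0.147 = 0.458 ft.
q = V₁·y₁ = 5.51 × 0.147 = 0.810 ft²/s. V₂ = q/y₂ = 0.810/0.458 = 1.77 ft/s. E₁ = y₁ + V₁²/2g = 0.618 ft; E₂ = y₂ + V₂²/2g = 0.507 ft. ΔE = E₁ − E₂ = 0.112 ft.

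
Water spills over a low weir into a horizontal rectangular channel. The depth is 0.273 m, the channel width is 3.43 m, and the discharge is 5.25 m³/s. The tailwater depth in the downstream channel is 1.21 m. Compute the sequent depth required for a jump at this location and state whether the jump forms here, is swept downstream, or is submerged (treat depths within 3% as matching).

q = Q/b = 5.25/3.43 = 1.53 m²/s; V₁ = q/y₁ = 5.61 m/s. Fr₁ = V₁/√(g·y₁) = 3.43.
Sequent-depth ratio: y₂/y₁ = ½[√(1 + 8Fr₁²) − 1] = ½[√94.90 − 1] = 4.37.
y₂ = 4.37 × 0.273 = 1.19 m.
Tailwater y_tw = 1.21 m: y_tw ≈ y₂, so the jump forms here.

y₂ = 1.19 m; the jump forms here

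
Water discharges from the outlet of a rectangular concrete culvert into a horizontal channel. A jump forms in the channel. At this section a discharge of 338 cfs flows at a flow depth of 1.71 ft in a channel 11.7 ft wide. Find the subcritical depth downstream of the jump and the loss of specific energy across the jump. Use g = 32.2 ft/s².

y₂ = 4.72 ft; ΔE = 0.843 ft

q = Q/b = 338/11.7 = 28.9 ft²/s; V₁ = q/y₁ = 16.9 ft/s. Fr₁ = V₁/√(g·y₁) = 2.28.
Conjugate-depth relation: y₂/y₁ = ½[√(1 + 8Fr₁²) − 1] = ½[√42.47 − 1] = 2.76.
y₂ = 2.76 × 1.71 = 4.72 ft.
V₂ = q/y₂ = 28.9/4.72 = 6.12 ft/s. E₁ = y₁ + V₁²/2g = 6.14 ft; E₂ = y₂ + V₂²/2g = 5.30 ft. ΔE = E₁ − E₂ = 0.843 ft.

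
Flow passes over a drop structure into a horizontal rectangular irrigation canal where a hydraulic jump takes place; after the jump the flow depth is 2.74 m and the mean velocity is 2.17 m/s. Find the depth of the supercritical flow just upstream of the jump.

Fr₂ = V₂/√(g·y₂) = 2.17/√(9.81×2.74) = 0.419.
Applying the sequent-depth relation in reverse, y₁/y₂ = ½[√(1 + 8Fr₂²) − 1] = ½[√2.401 − 1] = 0.275.
y₁ = 0.275 × 2.74 = 0.753 m.

y₁ = 0.753 m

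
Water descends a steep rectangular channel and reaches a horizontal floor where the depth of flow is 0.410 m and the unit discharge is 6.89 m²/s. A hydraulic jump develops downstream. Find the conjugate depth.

V₁ = q/y₁ = 6.89/0.410 = 16.8 m/s. Fr₁ = V₁/√(g·y₁) = 16.8/√(9.81×0.410) = 8.38.
Sequent-depth ratio: y₂/y₁ = ½[√(1 + 8Fr₁²) − 1] = ½[√562.7 − 1] = 11.4.
y₂ = 11.4 × 0.410 = 4.66 m.

y₂ = 4.66 m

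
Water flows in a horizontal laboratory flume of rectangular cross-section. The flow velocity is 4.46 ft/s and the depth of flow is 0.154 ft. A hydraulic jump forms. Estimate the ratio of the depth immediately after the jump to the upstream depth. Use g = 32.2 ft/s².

Fr₁ = V₁/√(g·y₁) = 4.46/√(32.2×0.154) = 2.00.
By Bélanger, y₂/y₁ = ½[√(1 + 8Fr₁²) − 1] = ½[√33.09 − 1] = 2.38.

y₂/y₁ = 2.38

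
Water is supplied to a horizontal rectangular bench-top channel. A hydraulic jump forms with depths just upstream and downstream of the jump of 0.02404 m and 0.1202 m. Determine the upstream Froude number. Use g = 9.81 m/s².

Fr₁ = 3.873

For a rectangular channel the momentum equation gives q² = ½·g·y₁·y₂·(y₁ + y₂) = ½×9.81×0.02404×0.1202×0.1442 = 0.002044.
q = √0.002044 = 0.04521 m²/s.
V₁ = q/y₁ = 1.881 m/s; Fr₁ = V₁/√(g·y₁) = 3.873.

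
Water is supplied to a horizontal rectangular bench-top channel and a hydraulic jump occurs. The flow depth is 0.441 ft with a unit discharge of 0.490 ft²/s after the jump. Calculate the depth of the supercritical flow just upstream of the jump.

y₁ = 0.0666 ft

V₂ = q/y₂ = 0.490/0.441 = 1.11 ft/s; Fr₂ = V₂/√(g·y₂) = 0.295.
Applying the sequent-depth relation in reverse, y₁/y₂ = ½[√(1 + 8Fr₂²) − 1] = ½[√1.696 − 1] = 0.151.
y₁ = 0.151 × 0.441 = 0.0666 ft.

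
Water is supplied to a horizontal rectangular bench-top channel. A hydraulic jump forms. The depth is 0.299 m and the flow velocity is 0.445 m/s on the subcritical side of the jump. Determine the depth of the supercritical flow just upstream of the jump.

y₁ = 0.0360 m

Fr₂ = V₂/√(g·y₂) = 0.445/√(9.81×0.299) = 0.260.
Applying the sequent-depth relation in reverse, y₁/y₂ = ½[√(1 + 8Fr₂²) − 1] = ½[√1.540 − 1] = 0.121.
y₁ = 0.121 × 0.299 = 0.0360 m.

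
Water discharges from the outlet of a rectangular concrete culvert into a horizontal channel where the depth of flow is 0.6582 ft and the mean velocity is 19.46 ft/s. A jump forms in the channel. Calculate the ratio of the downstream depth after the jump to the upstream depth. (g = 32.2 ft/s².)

y₂/y₁ = 5.499

Fr₁ = V₁/√(g·y₁) = 19.46/√(32.2×0.6582) = 4.227.
From the momentum equation for a rectangular channel, y₂/y₁ = ½[√(1 + 8Fr₁²) − 1] = ½[√143.94 − 1] = 5.499.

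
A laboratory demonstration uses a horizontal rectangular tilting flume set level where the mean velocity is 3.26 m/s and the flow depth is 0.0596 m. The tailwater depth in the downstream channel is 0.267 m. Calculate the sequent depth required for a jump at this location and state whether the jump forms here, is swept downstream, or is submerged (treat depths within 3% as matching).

y₂ = 0.331 m; the jump is swept downstream

Fr₁ = V₁/√(g·y₁) = 3.26/√(9.81×0.0596) = 4.26.
By Bélanger, y₂/y₁ = ½[√(1 + 8Fr₁²) − 1] = ½[√146.4 − 1] = 5.55.
y₂ = 5.55 × 0.0596 = 0.331 m.
Tailwater y_tw = 0.267 m: y_tw < y₂, so the jump is swept downstream.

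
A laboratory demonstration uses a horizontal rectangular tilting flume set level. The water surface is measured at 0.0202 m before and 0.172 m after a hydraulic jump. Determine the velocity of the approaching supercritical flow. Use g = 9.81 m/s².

For a rectangular channel the momentum equation gives q² = ½·g·y₁·y₂·(y₁ + y₂) = ½×9.81×0.0202×0.172×0.192 = 0.00328.
q = √0.00328 = 0.0572 m²/s.
V₁ = q/y₁ = 0.0572/0.0202 = 2.83 m/s.

V₁ = 2.83 m/s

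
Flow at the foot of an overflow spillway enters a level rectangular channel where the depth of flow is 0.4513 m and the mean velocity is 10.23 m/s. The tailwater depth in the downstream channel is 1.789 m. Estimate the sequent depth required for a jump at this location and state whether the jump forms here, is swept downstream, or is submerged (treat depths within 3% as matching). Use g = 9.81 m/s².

Fr₁ = V₁/√(g·y₁) = 10.23/√(9.81×0.4513) = 4.862.
Conjugate-depth relation: y₂/y₁ = ½[√(1 + 8Fr₁²) − 1] = ½[√190.11 − 1] = 6.394.
y₂ = 6.394 × 0.4513 = 2.886 m.
Tailwater y_tw = 1.789 m: y_tw < y₂, so the jump is swept downstream.

y₂ = 2.886 m; the jump is swept downstream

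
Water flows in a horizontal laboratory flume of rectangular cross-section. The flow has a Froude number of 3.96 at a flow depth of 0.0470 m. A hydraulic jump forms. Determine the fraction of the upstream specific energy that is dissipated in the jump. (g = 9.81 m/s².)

ΔE/E₁ = 0.387 (38.7%)

Fr₁ = 3.96 (given).
Sequent-depth ratio: y₂/y₁ = ½[√(1 + 8Fr₁²) − 1] = ½[√126.5 − 1] = 5.12.
y₂ = 5.12 × 0.0470 = 0.241 m.
E₁ = y₁(1 + Fr₁²/2) = 0.0470×(1 + 3.96²/2) = 0.416 m. ΔE = (y₂ − y₁)³/(4y₁y₂) = 0.161 m. ΔE/E₁ = 0.161/0.416 = 0.387.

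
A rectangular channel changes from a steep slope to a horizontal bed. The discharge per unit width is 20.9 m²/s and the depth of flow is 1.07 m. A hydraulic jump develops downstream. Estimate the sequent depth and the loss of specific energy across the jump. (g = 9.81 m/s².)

y₂ = 8.60 m; ΔE = 11.6 m

V₁ = q/y₁ = 20.9/1.07 = 19.5 m/s. Fr₁ = V₁/√(g·y₁) = 19.5/√(9.81×1.07) = 6.03.
Sequent-depth ratio: y₂/y₁ = ½[√(1 + 8Fr₁²) − 1] = ½[√291.8 − 1] = 8.04.
y₂ = 8.04 × 1.07 = 8.60 m.
Head loss: ΔE = (y₂ − y₁)³/(4y₁y₂) = (8.60 − 1.07)³/(4×1.07×8.60) = 428/36.8 = 11.6 m.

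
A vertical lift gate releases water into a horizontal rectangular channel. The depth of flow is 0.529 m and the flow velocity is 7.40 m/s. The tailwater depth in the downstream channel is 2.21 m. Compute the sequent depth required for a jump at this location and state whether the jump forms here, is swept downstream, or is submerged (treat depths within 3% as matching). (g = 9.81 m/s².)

Fr₁ = V₁/√(g·y₁) = 7.40/√(9.81×0.529) = 3.25.
Sequent-depth ratio: y₂/y₁ = ½[√(1 + 8Fr₁²) − 1] = ½[√85.42 − 1] = 4.12.
y₂ = 4.12 × 0.529 = 2.18 m.
Tailwater y_tw = 2.21 m: y_tw ≈ y₂, so the jump forms here.

y₂ = 2.18 m; the jump forms here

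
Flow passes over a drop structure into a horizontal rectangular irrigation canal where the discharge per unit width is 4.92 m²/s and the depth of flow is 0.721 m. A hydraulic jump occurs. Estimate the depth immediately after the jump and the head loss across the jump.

V₁ = q/y₁ = 4.92/0.721 = 6.82 m/s. Fr₁ = V₁/√(g·y₁) = 6.82/√(9.81×0.721) = 2.57.
By Bélanger, y₂/y₁ = ½[√(1 + 8Fr₁²) − 1] = ½[√53.67 − 1] = 3.16.
y₂ = 3.16 × 0.721 = 2.28 m.
Head loss: ΔE = (y₂ − y₁)³/(4y₁y₂) = (2.28 − 0.721)³/(4×0.721×2.28) = 3.79/6.58 = 0.577 m.

y₂ = 2.28 m; ΔE = 0.577 m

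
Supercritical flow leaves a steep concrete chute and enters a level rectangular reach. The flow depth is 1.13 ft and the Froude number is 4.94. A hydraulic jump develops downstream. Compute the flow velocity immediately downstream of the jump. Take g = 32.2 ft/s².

V₂ = 4.58 ft/s

Fr₁ = 4.94 (given).
By Bélanger, y₂/y₁ = ½[√(1 + 8Fr₁²) − 1] = ½[√196.2 − 1] = 6.50.
y₂ = 6.50 × 1.13 = 7.35 ft.
V₁ = Fr₁·√(g·y₁) = 4.94×√(32.2×1.13) = 29.8 ft/s; q = V₁·y₁ = 33.7 ft²/s.
V₂ = q/y₂ = 33.7/7.35 = 4.58 ft/s.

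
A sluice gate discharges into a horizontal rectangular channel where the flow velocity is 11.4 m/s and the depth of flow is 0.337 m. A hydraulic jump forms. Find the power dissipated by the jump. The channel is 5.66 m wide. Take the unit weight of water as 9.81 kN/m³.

P = 862 kW

Fr₁ = V₁/√(g·y₁) = 11.4/√(9.81×0.337) = 6.27.
Bélanger equation: y₂/y₁ = ½[√(1 + 8Fr₁²) − 1] = ½[√315.5 − 1] = 8.38.
y₂ = 8.38 × 0.337 = 2.82 m.
Head loss: ΔE = (y₂ − y₁)³/(4y₁y₂) = (2.82 − 0.337)³/(4×0.337×2.82) = 15.4/3.81 = 4.04 m.
q = V₁·y₁ = 11.4 × 0.337 = 3.84 m²/s. Q = q·b = 3.84 × 5.66 = 21.7 m³/s. P = γ·Q·ΔE = 9.81 × 21.7 × 4.04 = 862 kW.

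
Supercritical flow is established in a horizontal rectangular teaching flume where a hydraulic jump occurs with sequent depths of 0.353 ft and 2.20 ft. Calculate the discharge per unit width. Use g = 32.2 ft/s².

q = 5.65 ft²/s

For a rectangular channel the momentum equation gives q² = ½·g·y₁·y₂·(y₁ + y₂) = ½×32.2×0.353×2.20×2.55 = 31.9.
q = √31.9 = 5.65 ft²/s.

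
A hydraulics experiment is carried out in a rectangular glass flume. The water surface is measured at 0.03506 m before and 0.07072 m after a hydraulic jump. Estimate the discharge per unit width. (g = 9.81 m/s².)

q = 0.03587 m²/s

For a rectangular channel the momentum equation gives q² = ½·g·y₁·y₂·(y₁ + y₂) = ½×9.81×0.03506×0.07072×0.1058 = 0.001286.
q = √0.001286 = 0.03587 m²/s.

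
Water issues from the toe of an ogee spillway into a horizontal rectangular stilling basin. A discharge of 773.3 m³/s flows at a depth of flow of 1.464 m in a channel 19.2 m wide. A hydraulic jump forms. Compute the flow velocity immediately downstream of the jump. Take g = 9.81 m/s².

V₂ = 2.813 m/s

q = Q/b = 773.3/19.2 = 40.28 m²/s; V₁ = q/y₁ = 27.51 m/s. Fr₁ = V₁/√(g·y₁) = 7.259.
Conjugate-depth relation: y₂/y₁ = ½[√(1 + 8Fr₁²) − 1] = ½[√422.59 − 1] = 9.779.
y₂ = 9.779 × 1.464 = 14.32 m.
V₂ = q/y₂ = 40.28/14.32 = 2.813 m/s.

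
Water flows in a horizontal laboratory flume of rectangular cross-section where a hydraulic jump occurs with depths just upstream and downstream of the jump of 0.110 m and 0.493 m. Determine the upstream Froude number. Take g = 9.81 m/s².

Fr₁ = 3.50

For a rectangular channel the momentum equation gives q² = ½·g·y₁·y₂·(y₁ + y₂) = ½×9.81×0.110×0.493×0.603 = 0.160.
q = √0.160 = 0.400 m²/s.
V₁ = q/y₁ = 3.64 m/s; Fr₁ = V₁/√(g·y₁) = 3.50.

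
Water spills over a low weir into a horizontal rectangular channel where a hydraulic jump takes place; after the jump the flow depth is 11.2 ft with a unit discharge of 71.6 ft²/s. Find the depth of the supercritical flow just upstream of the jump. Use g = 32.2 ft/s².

V₂ = q/y₂ = 71.6/11.2 = 6.39 ft/s; Fr₂ = V₂/√(g·y₂) = 0.337.
Since the conjugate-depth ratio holds either way, y₁/y₂ = ½[√(1 + 8Fr₂²) − 1] = ½[√1.907 − 1] = 0.190.
y₁ = 0.190 × 11.2 = 2.13 ft.

y₁ = 2.13 ft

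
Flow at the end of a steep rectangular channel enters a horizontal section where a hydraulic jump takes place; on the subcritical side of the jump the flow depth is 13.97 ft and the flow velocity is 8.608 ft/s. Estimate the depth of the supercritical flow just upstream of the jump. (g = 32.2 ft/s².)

Fr₂ = V₂/√(g·y₂) = 8.608/√(32.2×13.97) = 0.4059.
From the momentum equation (using Fr₂), y₁/y₂ = ½[√(1 + 8Fr₂²) − 1] = ½[√2.3178 − 1] = 0.2612.
y₁ = 0.2612 × 13.97 = 3.649 ft.

y₁ = 3.649 ft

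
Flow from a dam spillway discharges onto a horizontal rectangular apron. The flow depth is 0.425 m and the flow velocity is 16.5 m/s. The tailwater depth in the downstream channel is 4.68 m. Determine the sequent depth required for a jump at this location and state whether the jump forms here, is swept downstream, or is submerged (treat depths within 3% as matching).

Fr₁ = V₁/√(g·y₁) = 16.5/√(9.81×0.425) = 8.08.
Conjugate-depth relation: y₂/y₁ = ½[√(1 + 8Fr₁²) − 1] = ½[√523.4 − 1] = 10.9.
y₂ = 10.9 × 0.425 = 4.65 m.
Tailwater y_tw = 4.68 m: y_tw ≈ y₂, so the jump forms here.

y₂ = 4.65 m; the jump forms here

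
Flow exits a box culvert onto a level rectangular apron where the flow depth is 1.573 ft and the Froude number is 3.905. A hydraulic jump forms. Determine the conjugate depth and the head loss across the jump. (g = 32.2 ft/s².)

y₂ = 7.936 ft; ΔE = 5.159 ft

Fr₁ = 3.905 (given).
From the momentum equation for a rectangular channel, y₂/y₁ = ½[√(1 + 8Fr₁²) − 1] = ½[√122.99 − 1] = 5.045.
y₂ = 5.045 × 1.573 = 7.936 ft.
Head loss: ΔE = (y₂ − y₁)³/(4y₁y₂) = (7.936 − 1.573)³/(4×1.573×7.936) = 257.6/49.93 = 5.159 ft.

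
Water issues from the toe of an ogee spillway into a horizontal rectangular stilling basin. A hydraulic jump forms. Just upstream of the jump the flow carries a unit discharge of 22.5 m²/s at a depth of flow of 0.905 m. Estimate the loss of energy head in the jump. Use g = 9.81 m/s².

V₁ = q/y₁ = 22.5/0.905 = 24.9 m/s. Fr₁ = V₁/√(g·y₁) = 24.9/√(9.81×0.905) = 8.34.
Conjugate-depth relation: y₂/y₁ = ½[√(1 + 8Fr₁²) − 1] = ½[√558.0 − 1] = 11.3.
y₂ = 11.3 × 0.905 = 10.2 m.
Head loss: ΔE = (y₂ − y₁)³/(4y₁y₂) = (10.2 − 0.905)³/(4×0.905×10.2) = 813/37.1 = 21.9 m.

ΔE = 21.9 m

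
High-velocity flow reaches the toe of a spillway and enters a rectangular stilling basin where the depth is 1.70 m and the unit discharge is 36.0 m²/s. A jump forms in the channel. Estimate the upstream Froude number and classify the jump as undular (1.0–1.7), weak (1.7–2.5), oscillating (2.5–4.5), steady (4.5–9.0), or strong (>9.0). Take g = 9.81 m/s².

V₁ = q/y₁ = 36.0/1.70 = 21.2 m/s. Fr₁ = V₁/√(g·y₁) = 21.2/√(9.81×1.70) = 5.19.
Fr₁ = 5.19 lies in the steady range.

Fr₁ = 5.19; steady jump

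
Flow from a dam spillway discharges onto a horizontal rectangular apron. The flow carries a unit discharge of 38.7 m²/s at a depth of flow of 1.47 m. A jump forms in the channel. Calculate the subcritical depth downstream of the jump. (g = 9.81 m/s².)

y₂ = 13.7 m

V₁ = q/y₁ = 38.7/1.47 = 26.3 m/s. Fr₁ = V₁/√(g·y₁) = 26.3/√(9.81×1.47) = 6.93.
From the momentum equation for a rectangular channel, y₂/y₁ = ½[√(1 + 8Fr₁²) − 1] = ½[√385.5 − 1] = 9.32.
y₂ = 9.32 × 1.47 = 13.7 m.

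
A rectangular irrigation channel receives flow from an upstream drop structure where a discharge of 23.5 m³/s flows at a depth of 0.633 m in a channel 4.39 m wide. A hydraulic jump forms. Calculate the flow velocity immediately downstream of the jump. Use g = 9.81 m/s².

q = Q/b = 23.5/4.39 = 5.35 m²/s; V₁ = q/y₁ = 8.46 m/s. Fr₁ = V₁/√(g·y₁) = 3.39.
Bélanger equation: y₂/y₁ = ½[√(1 + 8Fr₁²) − 1] = ½[√93.13 − 1] = 4.33.
y₂ = 4.33 × 0.633 = 2.74 m.
V₂ = q/y₂ = 5.35/2.74 = 1.96 m/s.

V₂ = 1.96 m/s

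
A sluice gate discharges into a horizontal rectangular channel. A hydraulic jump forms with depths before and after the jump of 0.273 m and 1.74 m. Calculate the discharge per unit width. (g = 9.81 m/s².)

q = 2.17 m²/s

For a rectangular channel the momentum equation gives q² = ½·g·y₁·y₂·(y₁ + y₂) = ½×9.81×0.273×1.74×2.01 = 4.69.
q = √4.69 = 2.17 m²/s.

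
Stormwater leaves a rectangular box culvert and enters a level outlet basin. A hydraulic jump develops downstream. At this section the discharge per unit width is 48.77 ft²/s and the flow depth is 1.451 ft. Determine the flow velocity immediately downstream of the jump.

V₁ = q/y₁ = 48.77/1.451 = 33.61 ft/s. Fr₁ = V₁/√(g·y₁) = 33.61/√(32.2×1.451) = 4.917.
Bélanger equation: y₂/y₁ = ½[√(1 + 8Fr₁²) − 1] = ½[√194.44 − 1] = 6.472.
y₂ = 6.472 × 1.451 = 9.391 ft.
V₂ = q/y₂ = 48.77/9.391 = 5.193 ft/s.

V₂ = 5.193 ft/s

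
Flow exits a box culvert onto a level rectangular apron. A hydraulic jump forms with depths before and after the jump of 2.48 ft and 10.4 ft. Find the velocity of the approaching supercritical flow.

V₁ = 29.5 ft/s

For a rectangular channel the momentum equation gives q² = ½·g·y₁·y₂·(y₁ + y₂) = ½×32.2×2.48×10.4×12.9 = 5348.
q = √5348 = 73.1 ft²/s.
V₁ = q/y₁ = 73.1/2.48 = 29.5 ft/s.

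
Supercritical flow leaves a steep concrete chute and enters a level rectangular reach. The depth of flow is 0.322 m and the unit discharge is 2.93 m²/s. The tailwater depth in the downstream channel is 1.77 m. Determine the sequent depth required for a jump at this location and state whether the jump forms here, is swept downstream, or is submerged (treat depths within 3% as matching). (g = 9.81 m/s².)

y₂ = 2.18 m; the jump is swept downstream

V₁ = q/y₁ = 2.93/0.322 = 9.10 m/s. Fr₁ = V₁/√(g·y₁) = 9.10/√(9.81×0.322) = 5.12.
From the momentum equation for a rectangular channel, y₂/y₁ = ½[√(1 + 8Fr₁²) − 1] = ½[√210.7 − 1] = 6.76.
y₂ = 6.76 × 0.322 = 2.18 m.
Tailwater y_tw = 1.77 m: y_tw < y₂, so the jump is swept downstream.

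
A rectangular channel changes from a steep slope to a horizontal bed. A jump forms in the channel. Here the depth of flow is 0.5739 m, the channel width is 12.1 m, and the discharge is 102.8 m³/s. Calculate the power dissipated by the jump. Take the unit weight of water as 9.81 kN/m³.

P = 6856 kW

q = Q/b = 102.8/12.1 = 8.496 m²/s; V₁ = q/y₁ = 14.80 m/s. Fr₁ = V₁/√(g·y₁) = 6.239.
By Bélanger, y₂/y₁ = ½[√(1 + 8Fr₁²) − 1] = ½[√312.41 − 1] = 8.338.
y₂ = 8.338 × 0.5739 = 4.785 m.
Head loss: ΔE = (y₂ − y₁)³/(4y₁y₂) = (4.785 − 0.5739)³/(4×0.5739×4.785) = 74.67/10.98 = 6.798 m.
P = γ·Q·ΔE = 9.81 × 102.8 × 6.798 = 6856 kW.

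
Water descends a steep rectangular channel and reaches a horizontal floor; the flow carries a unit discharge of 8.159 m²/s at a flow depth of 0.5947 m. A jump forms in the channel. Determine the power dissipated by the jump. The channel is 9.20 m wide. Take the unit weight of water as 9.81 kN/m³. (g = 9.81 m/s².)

P = 4073 kW

V₁ = q/y₁ = 8.159/0.5947 = 13.72 m/s. Fr₁ = V₁/√(g·y₁) = 13.72/√(9.81×0.5947) = 5.680.
From the momentum equation for a rectangular channel, y₂/y₁ = ½[√(1 + 8Fr₁²) − 1] = ½[√259.11 − 1] = 7.548.
y₂ = 7.548 × 0.5947 = 4.489 m.
V₂ = q/y₂ = 8.159/4.489 = 1.818 m/s. E₁ = y₁ + V₁²/2g = 10.19 m; E₂ = y₂ + V₂²/2g = 4.657 m. ΔE = E₁ − E₂ = 5.531 m.
Q = q·b = 8.159 × 9.20 = 75.06 m³/s. P = γ·Q·ΔE = 9.81 × 75.06 × 5.531 = 4073 kW.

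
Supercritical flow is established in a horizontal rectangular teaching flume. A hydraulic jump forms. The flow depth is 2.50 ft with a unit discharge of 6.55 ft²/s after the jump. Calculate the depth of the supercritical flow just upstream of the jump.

V₂ = q/y₂ = 6.55/2.50 = 2.62 ft/s; Fr₂ = V₂/√(g·y₂) = 0.292.
The Bélanger relation is symmetric: y₁/y₂ = ½[√(1 + 8Fr₂²) − 1] = ½[√1.682 − 1] = 0.148.
y₁ = 0.148 × 2.50 = 0.371 ft.

y₁ = 0.371 ft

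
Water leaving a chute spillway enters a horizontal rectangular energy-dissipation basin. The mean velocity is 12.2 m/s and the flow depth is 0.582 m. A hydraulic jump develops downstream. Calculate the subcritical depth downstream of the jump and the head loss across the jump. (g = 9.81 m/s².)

y₂ = 3.92 m; ΔE = 4.08 m

Fr₁ = V₁/√(g·y₁) = 12.2/√(9.81×0.582) = 5.11.
By Bélanger, y₂/y₁ = ½[√(1 + 8Fr₁²) − 1] = ½[√209.6 − 1] = 6.74.
y₂ = 6.74 × 0.582 = 3.92 m.
q = V₁·y₁ = 12.2 × 0.582 = 7.10 m²/s. V₂ = q/y₂ = 7.10/3.92 = 1.81 m/s. E₁ = y₁ + V₁²/2g = 8.17 m; E₂ = y₂ + V₂²/2g = 4.09 m. ΔE = E₁ − E₂ = 4.08 m.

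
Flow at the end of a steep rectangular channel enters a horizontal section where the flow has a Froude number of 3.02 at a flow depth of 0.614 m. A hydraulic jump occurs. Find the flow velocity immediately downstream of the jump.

V₂ = 1.95 m/s

Fr₁ = 3.02 (given).
By Bélanger, y₂/y₁ = ½[√(1 + 8Fr₁²) − 1] = ½[√73.96 − 1] = 3.80.
y₂ = 3.80 × 0.614 = 2.33 m.
V₁ = Fr₁·√(g·y₁) = 3.02×√(9.81×0.614) = 7.41 m/s; q = V₁·y₁ = 4.55 m²/s.
V₂ = q/y₂ = 4.55/2.33 = 1.95 m/s.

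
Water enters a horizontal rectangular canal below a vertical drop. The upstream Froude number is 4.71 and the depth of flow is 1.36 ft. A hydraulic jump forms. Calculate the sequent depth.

y₂ = 8.40 ft

Fr₁ = 4.71 (given).
From the momentum equation for a rectangular channel, y₂/y₁ = ½[√(1 + 8Fr₁²) − 1] = ½[√178.5 − 1] = 6.18.
y₂ = 6.18 × 1.36 = 8.40 ft.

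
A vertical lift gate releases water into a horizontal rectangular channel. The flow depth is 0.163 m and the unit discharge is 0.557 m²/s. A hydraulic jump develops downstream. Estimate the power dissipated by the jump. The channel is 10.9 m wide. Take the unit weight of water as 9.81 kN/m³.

V₁ = q/y₁ = 0.557/0.163 = 3.42 m/s. Fr₁ = V₁/√(g·y₁) = 3.42/√(9.81×0.163) = 2.70.
By Bélanger, y₂/y₁ = ½[√(1 + 8Fr₁²) − 1] = ½[√59.42 − 1] = 3.35.
y₂ = 3.35 × 0.163 = 0.547 m.
Head loss: ΔE = (y₂ − y₁)³/(4y₁y₂) = (0.547 − 0.163)³/(4×0.163×0.547) = 0.0565/0.356 = 0.159 m.
Q = q·b = 0.557 × 10.9 = 6.07 m³/s. P = γ·Q·ΔE = 9.81 × 6.07 × 0.159 = 9.44 kW.

P = 9.44 kW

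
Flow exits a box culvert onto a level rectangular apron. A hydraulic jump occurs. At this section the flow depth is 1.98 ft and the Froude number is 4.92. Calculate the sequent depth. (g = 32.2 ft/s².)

y₂ = 12.8 ft

Fr₁ = 4.92 (given).
Conjugate-depth relation: y₂/y₁ = ½[√(1 + 8Fr₁²) − 1] = ½[√194.7 − 1] = 6.48.
y₂ = 6.48 × 1.98 = 12.8 ft.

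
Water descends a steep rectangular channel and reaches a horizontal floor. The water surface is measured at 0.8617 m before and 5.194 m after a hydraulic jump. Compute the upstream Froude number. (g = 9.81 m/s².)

Fr₁ = 4.602

For a rectangular channel the momentum equation gives q² = ½·g·y₁·y₂·(y₁ + y₂) = ½×9.81×0.8617×5.194×6.056 = 132.9.
q = √132.9 = 11.53 m²/s.
V₁ = q/y₁ = 13.38 m/s; Fr₁ = V₁/√(g·y₁) = 4.602.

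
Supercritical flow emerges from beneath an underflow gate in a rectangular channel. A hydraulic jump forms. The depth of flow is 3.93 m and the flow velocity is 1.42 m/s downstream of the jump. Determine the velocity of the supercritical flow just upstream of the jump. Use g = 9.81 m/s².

V₁ = 14.9 m/s

Fr₂ = V₂/√(g·y₂) = 1.42/√(9.81×3.93) = 0.229.
From the momentum equation (using Fr₂), y₁/y₂ = ½[√(1 + 8Fr₂²) − 1] = ½[√1.418 − 1] = 0.0955.
y₁ = 0.0955 × 3.93 = 0.375 m.
V₁ = q/y₁ = 5.58/0.375 = 14.9 m/s.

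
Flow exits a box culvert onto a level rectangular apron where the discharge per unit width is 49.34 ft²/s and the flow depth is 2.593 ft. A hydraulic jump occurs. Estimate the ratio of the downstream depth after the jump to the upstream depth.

y₂/y₁ = 2.487

V₁ = q/y₁ = 49.34/2.593 = 19.03 ft/s. Fr₁ = V₁/√(g·y₁) = 19.03/√(32.2×2.593) = 2.082.
Conjugate-depth relation: y₂/y₁ = ½[√(1 + 8Fr₁²) − 1] = ½[√35.692 − 1] = 2.487.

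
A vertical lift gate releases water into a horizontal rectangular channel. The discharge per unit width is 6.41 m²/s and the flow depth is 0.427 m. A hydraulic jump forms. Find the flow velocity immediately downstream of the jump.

V₁ = q/y₁ = 6.41/0.427 = 15.0 m/s. Fr₁ = V₁/√(g·y₁) = 15.0/√(9.81×0.427) = 7.33.
Bélanger equation: y₂/y₁ = ½[√(1 + 8Fr₁²) − 1] = ½[√431.4 − 1] = 9.88.
y₂ = 9.88 × 0.427 = 4.22 m.
V₂ = q/y₂ = 6.41/4.22 = 1.52 m/s.

V₂ = 1.52 m/s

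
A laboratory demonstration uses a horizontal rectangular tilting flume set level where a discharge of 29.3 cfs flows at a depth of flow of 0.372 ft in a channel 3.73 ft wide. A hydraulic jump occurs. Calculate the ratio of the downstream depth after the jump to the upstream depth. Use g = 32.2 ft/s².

q = Q/b = 29.3/3.73 = 7.86 ft²/s; V₁ = q/y₁ = 21.1 ft/s. Fr₁ = V₁/√(g·y₁) = 6.10.
Conjugate-depth relation: y₂/y₁ = ½[√(1 + 8Fr₁²) − 1] = ½[√298.8 − 1] = 8.14.

y₂/y₁ = 8.14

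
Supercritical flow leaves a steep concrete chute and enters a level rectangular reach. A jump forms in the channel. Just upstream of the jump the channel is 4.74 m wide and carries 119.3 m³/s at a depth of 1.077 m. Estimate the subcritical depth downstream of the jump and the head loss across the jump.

y₂ = 10.43 m; ΔE = 18.19 m

q = Q/b = 119.3/4.74 = 25.17 m²/s; V₁ = q/y₁ = 23.37 m/s. Fr₁ = V₁/√(g·y₁) = 7.190.
Conjugate-depth relation: y₂/y₁ = ½[√(1 + 8Fr₁²) − 1] = ½[√414.52 − 1] = 9.680.
y₂ = 9.680 × 1.077 = 10.43 m.
Head loss: ΔE = (y₂ − y₁)³/(4y₁y₂) = (10.43 − 1.077)³/(4×1.077×10.43) = 816.9/44.91 = 18.19 m.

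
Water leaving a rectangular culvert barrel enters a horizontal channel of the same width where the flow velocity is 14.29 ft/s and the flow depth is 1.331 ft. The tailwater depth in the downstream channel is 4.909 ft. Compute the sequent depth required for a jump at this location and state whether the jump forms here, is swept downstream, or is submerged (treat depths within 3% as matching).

y₂ = 3.497 ft; the jump is submerged

Fr₁ = V₁/√(g·y₁) = 14.29/√(32.2×1.331) = 2.183.
From the momentum equation for a rectangular channel, y₂/y₁ = ½[√(1 + 8Fr₁²) − 1] = ½[√39.117 − 1] = 2.627.
y₂ = 2.627 × 1.331 = 3.497 ft.
Tailwater y_tw = 4.909 ft: y_tw > y₂, so the jump is submerged.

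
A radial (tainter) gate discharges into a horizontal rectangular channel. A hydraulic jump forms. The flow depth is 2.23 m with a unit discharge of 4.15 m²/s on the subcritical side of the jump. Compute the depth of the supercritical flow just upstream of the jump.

V₂ = q/y₂ = 4.15/2.23 = 1.86 m/s; Fr₂ = V₂/√(g·y₂) = 0.398.
From the momentum equation (using Fr₂), y₁/y₂ = ½[√(1 + 8Fr₂²) − 1] = ½[√2.266 − 1] = 0.253.
y₁ = 0.253 × 2.23 = 0.564 m.

y₁ = 0.564 m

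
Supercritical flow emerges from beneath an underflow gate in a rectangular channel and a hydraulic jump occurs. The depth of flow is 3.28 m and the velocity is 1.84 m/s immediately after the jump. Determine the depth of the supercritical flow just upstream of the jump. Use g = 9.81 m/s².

y₁ = 0.586 m

Fr₂ = V₂/√(g·y₂) = 1.84/√(9.81×3.28) = 0.324.
Applying the sequent-depth relation in reverse, y₁/y₂ = ½[√(1 + 8Fr₂²) − 1] = ½[√1.842 − 1] = 0.179.
y₁ = 0.179 × 3.28 = 0.586 m.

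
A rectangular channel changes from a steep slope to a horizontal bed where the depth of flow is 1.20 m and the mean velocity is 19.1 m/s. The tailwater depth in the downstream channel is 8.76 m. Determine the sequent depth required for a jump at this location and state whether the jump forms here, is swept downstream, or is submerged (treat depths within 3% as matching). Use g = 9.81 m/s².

y₂ = 8.87 m; the jump forms here

Fr₁ = V₁/√(g·y₁) = 19.1/√(9.81×1.20) = 5.57.
Bélanger equation: y₂/y₁ = ½[√(1 + 8Fr₁²) − 1] = ½[√248.9 − 1] = 7.39.
y₂ = 7.39 × 1.20 = 8.87 m.
Tailwater y_tw = 8.76 m: y_tw ≈ y₂, so the jump forms here.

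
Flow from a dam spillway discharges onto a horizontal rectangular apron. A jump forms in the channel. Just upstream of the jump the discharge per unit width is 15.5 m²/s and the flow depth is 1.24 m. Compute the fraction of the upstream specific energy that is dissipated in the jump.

ΔE/E₁ = 0.340 (34.0%)

V₁ = q/y₁ = 15.5/1.24 = 12.5 m/s. Fr₁ = V₁/√(g·y₁) = 12.5/√(9.81×1.24) = 3.58.
Sequent-depth ratio: y₂/y₁ = ½[√(1 + 8Fr₁²) − 1] = ½[√103.8 − 1] = 4.59.
y₂ = 4.59 × 1.24 = 5.70 m.
E₁ = y₁ + V₁²/2g = 9.20 m. ΔE = (y₂ − y₁)³/(4y₁y₂) = 3.13 m. ΔE/E₁ = 3.13/9.20 = 0.340.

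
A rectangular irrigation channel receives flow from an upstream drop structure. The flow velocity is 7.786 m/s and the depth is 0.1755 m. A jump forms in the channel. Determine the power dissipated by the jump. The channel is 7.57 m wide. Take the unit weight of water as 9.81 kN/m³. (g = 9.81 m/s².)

P = 185.5 kW

Fr₁ = V₁/√(g·y₁) = 7.786/√(9.81×0.1755) = 5.934.
By Bélanger, y₂/y₁ = ½[√(1 + 8Fr₁²) − 1] = ½[√282.69 − 1] = 7.907.
y₂ = 7.907 × 0.1755 = 1.388 m.
Head loss: ΔE = (y₂ − y₁)³/(4y₁y₂) = (1.388 − 0.1755)³/(4×0.1755×1.388) = 1.781/0.9741 = 1.828 m.
q = V₁·y₁ = 7.786 × 0.1755 = 1.366 m²/s. Q = q·b = 1.366 × 7.57 = 10.34 m³/s. P = γ·Q·ΔE = 9.81 × 10.34 × 1.828 = 185.5 kW.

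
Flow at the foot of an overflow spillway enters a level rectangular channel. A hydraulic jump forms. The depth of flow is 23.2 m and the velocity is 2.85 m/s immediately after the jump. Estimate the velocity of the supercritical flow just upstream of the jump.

Fr₂ = V₂/√(g·y₂) = 2.85/√(9.81×23.2) = 0.189.
From the momentum equation (using Fr₂), y₁/y₂ = ½[√(1 + 8Fr₂²) − 1] = ½[√1.286 − 1] = 0.0669.
y₁ = 0.0669 × 23.2 = 1.55 m.
V₁ = q/y₁ = 66.1/1.55 = 42.6 m/s.

V₁ = 42.6 m/s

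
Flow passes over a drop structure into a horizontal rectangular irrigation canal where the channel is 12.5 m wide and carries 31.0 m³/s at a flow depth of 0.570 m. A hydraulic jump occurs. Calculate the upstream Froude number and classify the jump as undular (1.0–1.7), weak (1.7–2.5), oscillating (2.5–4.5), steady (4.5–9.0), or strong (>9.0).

Fr₁ = 1.84; weak jump

q = Q/b = 31.0/12.5 = 2.48 m²/s; V₁ = q/y₁ = 4.35 m/s. Fr₁ = V₁/√(g·y₁) = 1.84.
Fr₁ = 1.84 lies in the weak range.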